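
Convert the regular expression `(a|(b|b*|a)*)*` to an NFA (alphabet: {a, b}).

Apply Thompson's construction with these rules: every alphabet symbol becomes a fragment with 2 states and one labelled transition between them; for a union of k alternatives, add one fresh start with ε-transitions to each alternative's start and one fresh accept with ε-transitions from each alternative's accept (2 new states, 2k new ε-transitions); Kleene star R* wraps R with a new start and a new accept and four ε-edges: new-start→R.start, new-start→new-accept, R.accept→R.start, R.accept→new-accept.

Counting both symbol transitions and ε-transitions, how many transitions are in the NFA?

26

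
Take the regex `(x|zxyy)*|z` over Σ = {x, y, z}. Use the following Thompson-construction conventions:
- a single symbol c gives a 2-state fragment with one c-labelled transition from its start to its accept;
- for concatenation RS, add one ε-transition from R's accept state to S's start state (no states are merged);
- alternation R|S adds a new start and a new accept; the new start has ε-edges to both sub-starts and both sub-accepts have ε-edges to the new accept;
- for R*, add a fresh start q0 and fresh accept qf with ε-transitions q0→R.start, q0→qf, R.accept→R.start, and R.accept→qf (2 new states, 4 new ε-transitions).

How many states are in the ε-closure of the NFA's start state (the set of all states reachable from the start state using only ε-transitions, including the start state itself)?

8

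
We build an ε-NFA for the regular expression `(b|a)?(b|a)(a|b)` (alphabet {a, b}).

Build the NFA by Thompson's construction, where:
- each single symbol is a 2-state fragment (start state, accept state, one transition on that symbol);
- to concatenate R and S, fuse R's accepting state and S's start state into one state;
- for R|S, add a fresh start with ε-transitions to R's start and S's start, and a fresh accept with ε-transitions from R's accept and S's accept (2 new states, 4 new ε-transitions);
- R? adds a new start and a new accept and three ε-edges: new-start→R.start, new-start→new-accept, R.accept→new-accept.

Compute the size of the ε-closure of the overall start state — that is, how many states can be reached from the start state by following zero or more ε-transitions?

Let C(F) = |ε-closure(F.start)| within fragment F, and note whether F accepts ε. Symbol fragments have C = 1 and do not accept ε. Then:
  b|a : new start ε-reaches every alternative's start; none of them accept ε, so the new accept is not reached: |closure| = 1 + 1 + 1 = 3
  (b|a)? : new start has ε-edges to the inner start and to the new accept, so |closure| = 2 + 3 = 5
  b|a : |closure| = 1 + 1 + 1 = 3 (the new accept is not ε-reachable since no branch accepts ε)
  a|b : |closure| = 1 + 1 + 1 = 3 (the new accept is not ε-reachable since no branch accepts ε)
  (b|a)?(b|a)(a|b) : |closure| = 5 + (3−1) = 7 (closure spills across the concat boundary because the left factor accepts ε)

7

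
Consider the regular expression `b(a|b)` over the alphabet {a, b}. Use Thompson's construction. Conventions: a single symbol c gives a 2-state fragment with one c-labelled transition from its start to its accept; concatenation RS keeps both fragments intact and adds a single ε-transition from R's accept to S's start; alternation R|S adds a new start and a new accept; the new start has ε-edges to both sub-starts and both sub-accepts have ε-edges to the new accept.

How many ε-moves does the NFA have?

5

Per subexpression:
Each of the 3 symbol leaves contributes 0 ε-transitions.
  a|b — 4 ε-transitions
  b(a|b) — 5 ε-transitions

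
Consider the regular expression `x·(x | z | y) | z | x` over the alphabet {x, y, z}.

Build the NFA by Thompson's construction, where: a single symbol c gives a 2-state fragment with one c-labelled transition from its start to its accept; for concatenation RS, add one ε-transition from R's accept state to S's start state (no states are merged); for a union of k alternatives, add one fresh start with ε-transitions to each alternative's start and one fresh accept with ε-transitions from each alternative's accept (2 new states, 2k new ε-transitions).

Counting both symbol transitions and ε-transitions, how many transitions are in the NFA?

19

Recursing over subexpressions:
Each of the 6 symbol leaves contributes 1 transition (1 symbol, 0 ε).
  x | z | y : 9 transitions (3 symbol, 6 ε)
  x·(x | z | y) : 11 transitions (4 symbol, 7 ε)
  x·(x | z | y) | z | x : 19 transitions (6 symbol, 13 ε)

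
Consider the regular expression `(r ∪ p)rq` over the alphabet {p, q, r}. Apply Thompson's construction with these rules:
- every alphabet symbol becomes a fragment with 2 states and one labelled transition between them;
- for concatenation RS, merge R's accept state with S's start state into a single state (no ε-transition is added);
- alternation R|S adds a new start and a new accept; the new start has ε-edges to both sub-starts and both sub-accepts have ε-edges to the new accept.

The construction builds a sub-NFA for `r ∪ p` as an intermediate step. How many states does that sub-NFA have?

6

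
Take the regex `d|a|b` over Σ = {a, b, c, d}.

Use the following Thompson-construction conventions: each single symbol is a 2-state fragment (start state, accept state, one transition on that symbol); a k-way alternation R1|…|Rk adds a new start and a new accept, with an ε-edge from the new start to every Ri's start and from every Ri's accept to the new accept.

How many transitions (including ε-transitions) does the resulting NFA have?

9

Recursing over subexpressions:
Each of the 3 symbol leaves contributes 1 transition (1 symbol, 0 ε).
  d|a|b : 9 transitions (3 symbol, 6 ε)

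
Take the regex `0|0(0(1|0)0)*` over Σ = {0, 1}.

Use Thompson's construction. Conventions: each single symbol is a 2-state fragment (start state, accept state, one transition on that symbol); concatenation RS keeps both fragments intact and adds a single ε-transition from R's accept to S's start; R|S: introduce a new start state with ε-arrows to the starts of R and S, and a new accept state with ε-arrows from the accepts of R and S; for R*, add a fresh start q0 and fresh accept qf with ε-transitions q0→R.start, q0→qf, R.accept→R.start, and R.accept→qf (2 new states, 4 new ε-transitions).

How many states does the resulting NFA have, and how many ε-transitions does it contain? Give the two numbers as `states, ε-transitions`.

18, 15

Bottom-up over the parse tree:
Each of the 6 symbol leaves contributes 2 states and 0 ε-transitions.
  1|0 → 6 states, 4 ε-transitions
  0(1|0)0 → 10 states, 6 ε-transitions
  (0(1|0)0)* → 12 states, 10 ε-transitions
  0(0(1|0)0)* → 14 states, 11 ε-transitions
  0|0(0(1|0)0)* → 18 states, 15 ε-transitions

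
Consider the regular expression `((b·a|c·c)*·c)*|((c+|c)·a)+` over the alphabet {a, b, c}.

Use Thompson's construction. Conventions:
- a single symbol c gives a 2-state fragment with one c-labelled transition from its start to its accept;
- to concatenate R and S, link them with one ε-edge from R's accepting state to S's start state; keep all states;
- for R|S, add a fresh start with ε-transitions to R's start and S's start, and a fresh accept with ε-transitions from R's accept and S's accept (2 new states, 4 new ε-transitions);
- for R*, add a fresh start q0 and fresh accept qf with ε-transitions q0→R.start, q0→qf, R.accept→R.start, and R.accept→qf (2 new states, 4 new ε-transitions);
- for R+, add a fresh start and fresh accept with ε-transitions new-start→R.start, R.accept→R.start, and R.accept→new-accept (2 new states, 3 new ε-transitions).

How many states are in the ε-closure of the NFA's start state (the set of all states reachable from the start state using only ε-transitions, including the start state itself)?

15

Compute the ε-closure size of each fragment's start state recursively; a symbol fragment's start has no outgoing ε-edge, so its closure is just itself (size 1).
  b·a → |ε-closure| equals the left operand's closure size = 1 (its accept is not ε-reachable, so the closure stops there)
  c·c → |ε-closure| equals the left operand's closure size = 1 (its accept is not ε-reachable, so the closure stops there)
  b·a|c·c → new start ε-reaches every alternative's start; none of them accept ε, so the new accept is not reached: |ε-closure| = 1 + 1 + 1 = 3
  (b·a|c·c)* → |ε-closure| = 1 (new start) + 3 (body) + 1 (new accept) = 5
  (b·a|c·c)*·c → |ε-closure| = 5 + 1 = 6 (closure spills across the concat boundary because the left factor accepts ε)
  ((b·a|c·c)*·c)* → the star's fresh start ε-reaches both the body's start and the fresh accept: |ε-closure| = 2 + 6 = 8
  c+ → new start ε-reaches only the body's start; the new accept needs a symbol first: |ε-closure| = 1 + 1 = 2
  c+|c → new start ε-reaches every alternative's start; none of them accept ε, so the new accept is not reached: |ε-closure| = 1 + 2 + 1 = 4
  (c+|c)·a → same as the first factor's closure: |ε-closure| = 4
  ((c+|c)·a)+ → new start ε-reaches only the body's start; the new accept needs a symbol first: |ε-closure| = 1 + 4 = 5
  ((b·a|c·c)*·c)*|((c+|c)·a)+ → new start ε-reaches every alternative's start; at least one alternative accepts ε, so the union's new accept is reached too: |ε-closure| = 1 + 8 + 5 + 1 = 15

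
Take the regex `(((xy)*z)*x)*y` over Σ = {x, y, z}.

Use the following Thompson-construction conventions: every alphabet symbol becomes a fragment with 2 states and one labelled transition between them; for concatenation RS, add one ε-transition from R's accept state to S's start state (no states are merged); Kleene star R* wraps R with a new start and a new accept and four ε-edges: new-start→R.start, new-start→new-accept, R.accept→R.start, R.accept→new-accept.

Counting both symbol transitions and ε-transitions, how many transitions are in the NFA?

Recursing over subexpressions:
Each of the 5 symbol leaves contributes 1 transition (1 symbol, 0 ε).
  xy — 3 transitions (2 symbol, 1 ε)
  (xy)* — 7 transitions (2 symbol, 5 ε)
  (xy)*z — 9 transitions (3 symbol, 6 ε)
  ((xy)*z)* — 13 transitions (3 symbol, 10 ε)
  ((xy)*z)*x — 15 transitions (4 symbol, 11 ε)
  (((xy)*z)*x)* — 19 transitions (4 symbol, 15 ε)
  (((xy)*z)*x)*y — 21 transitions (5 symbol, 16 ε)

21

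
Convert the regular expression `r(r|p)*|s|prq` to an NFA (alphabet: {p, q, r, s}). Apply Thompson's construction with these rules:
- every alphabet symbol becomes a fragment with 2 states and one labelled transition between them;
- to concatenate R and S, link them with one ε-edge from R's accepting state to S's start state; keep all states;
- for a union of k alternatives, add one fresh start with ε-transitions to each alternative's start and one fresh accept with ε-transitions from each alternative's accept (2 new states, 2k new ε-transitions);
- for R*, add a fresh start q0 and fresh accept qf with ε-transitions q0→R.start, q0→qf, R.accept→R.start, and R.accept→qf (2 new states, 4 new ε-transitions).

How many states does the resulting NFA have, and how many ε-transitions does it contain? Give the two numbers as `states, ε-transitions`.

20, 17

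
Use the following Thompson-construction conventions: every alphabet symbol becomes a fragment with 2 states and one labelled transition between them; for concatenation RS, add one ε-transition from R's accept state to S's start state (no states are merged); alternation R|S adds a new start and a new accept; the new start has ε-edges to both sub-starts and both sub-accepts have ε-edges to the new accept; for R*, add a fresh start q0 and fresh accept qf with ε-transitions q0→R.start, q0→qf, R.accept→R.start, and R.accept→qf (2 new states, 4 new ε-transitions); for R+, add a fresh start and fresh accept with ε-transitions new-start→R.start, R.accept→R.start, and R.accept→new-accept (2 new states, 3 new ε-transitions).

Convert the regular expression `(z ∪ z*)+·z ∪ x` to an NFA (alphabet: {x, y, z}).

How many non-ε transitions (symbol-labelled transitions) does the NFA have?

4

Building bottom-up:
Each of the 4 symbol leaves contributes exactly 1 symbol transition.
  z* — 1 symbol transition
  z ∪ z* — 2 symbol transitions
  (z ∪ z*)+ — 2 symbol transitions
  (z ∪ z*)+·z — 3 symbol transitions
  (z ∪ z*)+·z ∪ x — 4 symbol transitions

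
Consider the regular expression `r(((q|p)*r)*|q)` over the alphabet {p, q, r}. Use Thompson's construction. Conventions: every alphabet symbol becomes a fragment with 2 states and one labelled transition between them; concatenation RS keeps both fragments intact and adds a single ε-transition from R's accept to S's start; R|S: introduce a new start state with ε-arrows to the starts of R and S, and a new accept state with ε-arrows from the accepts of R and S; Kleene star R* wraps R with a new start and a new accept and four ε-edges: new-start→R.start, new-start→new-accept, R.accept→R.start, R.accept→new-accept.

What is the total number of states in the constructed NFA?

18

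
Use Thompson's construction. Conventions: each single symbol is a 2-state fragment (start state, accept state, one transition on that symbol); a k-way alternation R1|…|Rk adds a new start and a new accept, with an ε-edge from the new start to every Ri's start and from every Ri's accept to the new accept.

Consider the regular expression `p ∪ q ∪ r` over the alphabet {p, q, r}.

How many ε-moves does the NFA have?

Building bottom-up:
Each of the 3 symbol leaves contributes 0 ε-transitions.
  p ∪ q ∪ r → 6 ε-transitions

6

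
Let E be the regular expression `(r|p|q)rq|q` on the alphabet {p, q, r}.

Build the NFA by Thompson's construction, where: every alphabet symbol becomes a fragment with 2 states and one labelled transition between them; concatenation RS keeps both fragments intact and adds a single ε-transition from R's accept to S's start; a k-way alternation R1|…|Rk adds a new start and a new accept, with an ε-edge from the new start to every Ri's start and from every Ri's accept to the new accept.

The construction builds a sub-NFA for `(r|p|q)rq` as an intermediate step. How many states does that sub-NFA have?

Fragment for `(r|p|q)rq`:
Each of the 5 symbol leaves contributes a 2-state fragment.
  r|p|q = 8 states
  (r|p|q)rq = 12 states

12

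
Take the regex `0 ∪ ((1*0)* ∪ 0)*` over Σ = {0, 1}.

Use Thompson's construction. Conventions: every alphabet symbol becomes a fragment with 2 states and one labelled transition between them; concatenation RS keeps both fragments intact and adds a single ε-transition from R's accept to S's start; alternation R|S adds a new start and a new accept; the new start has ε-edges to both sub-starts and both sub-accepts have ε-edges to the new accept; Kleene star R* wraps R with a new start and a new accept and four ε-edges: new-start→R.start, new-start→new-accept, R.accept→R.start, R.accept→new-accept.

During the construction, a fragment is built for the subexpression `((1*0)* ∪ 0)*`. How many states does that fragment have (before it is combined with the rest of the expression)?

Fragment for `((1*0)* ∪ 0)*`:
Each of the 3 symbol leaves contributes a 2-state fragment.
  1* : 4 states
  1*0 : 6 states
  (1*0)* : 8 states
  (1*0)* ∪ 0 : 12 states
  ((1*0)* ∪ 0)* : 14 states

14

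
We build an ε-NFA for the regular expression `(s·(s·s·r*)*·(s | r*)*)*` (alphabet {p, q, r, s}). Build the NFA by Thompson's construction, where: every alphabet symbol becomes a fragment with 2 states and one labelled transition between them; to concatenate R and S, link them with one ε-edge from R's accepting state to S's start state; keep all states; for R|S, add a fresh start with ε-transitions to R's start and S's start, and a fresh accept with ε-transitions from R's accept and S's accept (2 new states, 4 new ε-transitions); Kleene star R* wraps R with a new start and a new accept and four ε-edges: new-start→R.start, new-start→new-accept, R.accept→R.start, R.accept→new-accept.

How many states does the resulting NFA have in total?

24

Bottom-up over the parse tree:
Each of the 6 symbol leaves contributes a 2-state fragment.
  r* → 4 states
  s·s·r* → 8 states
  (s·s·r*)* → 10 states
  r* → 4 states
  s | r* → 8 states
  (s | r*)* → 10 states
  s·(s·s·r*)*·(s | r*)* → 22 states
  (s·(s·s·r*)*·(s | r*)*)* → 24 states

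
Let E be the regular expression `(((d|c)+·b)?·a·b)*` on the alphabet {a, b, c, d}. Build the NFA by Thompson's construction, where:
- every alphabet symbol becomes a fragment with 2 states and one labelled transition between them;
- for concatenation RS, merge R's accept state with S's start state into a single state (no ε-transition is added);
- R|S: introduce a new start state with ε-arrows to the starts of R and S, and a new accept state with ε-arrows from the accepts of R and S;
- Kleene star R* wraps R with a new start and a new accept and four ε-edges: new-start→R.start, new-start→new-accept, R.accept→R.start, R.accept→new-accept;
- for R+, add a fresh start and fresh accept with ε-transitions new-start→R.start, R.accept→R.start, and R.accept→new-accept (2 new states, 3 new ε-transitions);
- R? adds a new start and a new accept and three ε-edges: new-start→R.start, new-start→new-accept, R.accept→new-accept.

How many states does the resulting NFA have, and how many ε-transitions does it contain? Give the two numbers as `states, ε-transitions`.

15, 14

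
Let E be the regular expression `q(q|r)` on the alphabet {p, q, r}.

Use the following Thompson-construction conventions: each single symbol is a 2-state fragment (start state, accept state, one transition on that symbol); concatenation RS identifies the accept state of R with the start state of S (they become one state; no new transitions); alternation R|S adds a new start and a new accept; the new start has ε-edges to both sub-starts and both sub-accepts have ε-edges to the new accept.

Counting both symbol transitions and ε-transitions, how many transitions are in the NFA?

By structural recursion:
Each of the 3 symbol leaves contributes 1 transition (1 symbol, 0 ε).
  q|r : 6 transitions (2 symbol, 4 ε)
  q(q|r) : 7 transitions (3 symbol, 4 ε)

7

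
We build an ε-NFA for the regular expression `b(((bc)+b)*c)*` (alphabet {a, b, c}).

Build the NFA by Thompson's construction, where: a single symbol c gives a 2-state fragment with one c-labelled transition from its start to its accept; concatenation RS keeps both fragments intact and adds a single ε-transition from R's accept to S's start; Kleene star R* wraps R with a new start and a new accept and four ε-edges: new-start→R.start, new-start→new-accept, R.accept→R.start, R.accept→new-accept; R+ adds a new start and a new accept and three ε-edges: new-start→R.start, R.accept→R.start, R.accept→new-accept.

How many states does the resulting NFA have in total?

Bottom-up over the parse tree:
Each of the 5 symbol leaves contributes a 2-state fragment.
  bc = 4 states
  (bc)+ = 6 states
  (bc)+b = 8 states
  ((bc)+b)* = 10 states
  ((bc)+b)*c = 12 states
  (((bc)+b)*c)* = 14 states
  b(((bc)+b)*c)* = 16 states

16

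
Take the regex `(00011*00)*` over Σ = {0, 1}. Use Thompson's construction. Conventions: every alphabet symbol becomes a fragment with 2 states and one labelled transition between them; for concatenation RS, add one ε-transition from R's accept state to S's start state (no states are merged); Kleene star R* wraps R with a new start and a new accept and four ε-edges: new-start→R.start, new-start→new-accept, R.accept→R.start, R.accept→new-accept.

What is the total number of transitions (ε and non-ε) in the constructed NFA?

21

Building bottom-up:
Each of the 7 symbol leaves contributes 1 transition (1 symbol, 0 ε).
  1* → 5 transitions (1 symbol, 4 ε)
  00011*00 → 17 transitions (7 symbol, 10 ε)
  (00011*00)* → 21 transitions (7 symbol, 14 ε)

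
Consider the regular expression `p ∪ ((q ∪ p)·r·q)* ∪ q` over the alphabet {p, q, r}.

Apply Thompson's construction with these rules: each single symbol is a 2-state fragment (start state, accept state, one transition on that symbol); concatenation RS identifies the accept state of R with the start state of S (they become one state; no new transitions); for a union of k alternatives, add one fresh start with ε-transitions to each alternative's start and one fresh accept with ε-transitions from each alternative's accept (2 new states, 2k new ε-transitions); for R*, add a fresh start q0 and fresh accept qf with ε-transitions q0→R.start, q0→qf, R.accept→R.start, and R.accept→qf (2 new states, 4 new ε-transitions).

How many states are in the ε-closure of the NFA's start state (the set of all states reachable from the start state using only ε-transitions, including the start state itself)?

9

Compute the ε-closure size of each fragment's start state recursively; a symbol fragment's start has no outgoing ε-edge, so its closure is just itself (size 1).
  q ∪ p → C = 1 + 1 + 1 = 3 (the new accept is not ε-reachable since no branch accepts ε)
  (q ∪ p)·r·q → same as the first factor's closure: C = 3
  ((q ∪ p)·r·q)* → the star's fresh start ε-reaches both the body's start and the fresh accept: C = 2 + 3 = 5
  p ∪ ((q ∪ p)·r·q)* ∪ q → new start ε-reaches every alternative's start; at least one alternative accepts ε, so the union's new accept is reached too: C = 1 + 1 + 5 + 1 + 1 = 9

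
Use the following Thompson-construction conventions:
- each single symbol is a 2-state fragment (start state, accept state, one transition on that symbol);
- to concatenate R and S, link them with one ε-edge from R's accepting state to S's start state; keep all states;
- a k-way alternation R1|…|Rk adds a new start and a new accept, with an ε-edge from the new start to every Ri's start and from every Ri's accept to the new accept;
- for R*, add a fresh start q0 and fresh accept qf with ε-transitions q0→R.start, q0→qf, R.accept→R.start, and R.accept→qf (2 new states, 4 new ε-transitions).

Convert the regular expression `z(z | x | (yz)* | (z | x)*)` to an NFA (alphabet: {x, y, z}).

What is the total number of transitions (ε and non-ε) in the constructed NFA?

29

Recursing over subexpressions:
Each of the 7 symbol leaves contributes 1 transition (1 symbol, 0 ε).
  yz : 3 transitions (2 symbol, 1 ε)
  (yz)* : 7 transitions (2 symbol, 5 ε)
  z | x : 6 transitions (2 symbol, 4 ε)
  (z | x)* : 10 transitions (2 symbol, 8 ε)
  z | x | (yz)* | (z | x)* : 27 transitions (6 symbol, 21 ε)
  z(z | x | (yz)* | (z | x)*) : 29 transitions (7 symbol, 22 ε)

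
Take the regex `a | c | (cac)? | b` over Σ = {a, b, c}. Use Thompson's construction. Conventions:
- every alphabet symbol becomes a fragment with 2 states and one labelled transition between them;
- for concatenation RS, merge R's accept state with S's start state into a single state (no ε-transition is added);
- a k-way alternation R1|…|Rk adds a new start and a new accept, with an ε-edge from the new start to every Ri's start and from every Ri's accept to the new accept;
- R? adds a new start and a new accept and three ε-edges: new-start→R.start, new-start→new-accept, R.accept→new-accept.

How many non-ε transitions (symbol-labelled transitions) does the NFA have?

6

Recursing over subexpressions:
Each of the 6 symbol leaves contributes exactly 1 symbol transition.
  cac — 3 symbol transitions
  (cac)? — 3 symbol transitions
  a | c | (cac)? | b — 6 symbol transitions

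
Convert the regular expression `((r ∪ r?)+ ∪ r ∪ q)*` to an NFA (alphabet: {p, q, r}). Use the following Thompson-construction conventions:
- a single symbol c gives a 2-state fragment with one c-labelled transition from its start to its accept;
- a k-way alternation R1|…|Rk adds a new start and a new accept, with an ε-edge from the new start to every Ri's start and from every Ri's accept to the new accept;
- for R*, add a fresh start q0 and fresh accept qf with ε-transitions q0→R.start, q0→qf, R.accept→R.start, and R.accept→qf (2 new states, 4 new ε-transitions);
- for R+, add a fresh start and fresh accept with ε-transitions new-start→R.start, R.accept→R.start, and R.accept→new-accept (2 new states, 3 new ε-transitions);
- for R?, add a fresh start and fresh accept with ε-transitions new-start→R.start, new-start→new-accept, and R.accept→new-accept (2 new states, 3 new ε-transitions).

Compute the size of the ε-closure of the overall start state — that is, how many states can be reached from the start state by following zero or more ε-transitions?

14

Compute the ε-closure size of each fragment's start state recursively; a symbol fragment's start has no outgoing ε-edge, so its closure is just itself (size 1).
  r? : new start has ε-edges to the inner start and to the new accept, so C = 2 + 1 = 3
  r ∪ r? : new start ε-reaches every alternative's start; at least one alternative accepts ε, so the union's new accept is reached too: C = 1 + 1 + 3 + 1 = 6
  (r ∪ r?)+ : C = 1 + 6 + 1 (new accept, reached because the body accepts ε) = 8
  (r ∪ r?)+ ∪ r ∪ q : C = 1 (new start) + (8 + 1 + 1) + 1 (new accept, since some branch ε-reaches its own accept) = 12
  ((r ∪ r?)+ ∪ r ∪ q)* : new start has ε-edges to the inner start and to the new accept, so C = 2 + 12 = 14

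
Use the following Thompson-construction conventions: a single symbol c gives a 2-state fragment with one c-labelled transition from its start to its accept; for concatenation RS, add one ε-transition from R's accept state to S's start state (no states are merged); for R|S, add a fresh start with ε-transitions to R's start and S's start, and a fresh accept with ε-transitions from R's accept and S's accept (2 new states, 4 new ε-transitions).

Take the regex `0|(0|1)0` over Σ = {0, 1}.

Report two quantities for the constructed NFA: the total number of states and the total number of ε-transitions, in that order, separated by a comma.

Per subexpression:
Each of the 4 symbol leaves contributes 2 states and 0 ε-transitions.
  0|1 = 6 states, 4 ε-transitions
  (0|1)0 = 8 states, 5 ε-transitions
  0|(0|1)0 = 12 states, 9 ε-transitions

12, 9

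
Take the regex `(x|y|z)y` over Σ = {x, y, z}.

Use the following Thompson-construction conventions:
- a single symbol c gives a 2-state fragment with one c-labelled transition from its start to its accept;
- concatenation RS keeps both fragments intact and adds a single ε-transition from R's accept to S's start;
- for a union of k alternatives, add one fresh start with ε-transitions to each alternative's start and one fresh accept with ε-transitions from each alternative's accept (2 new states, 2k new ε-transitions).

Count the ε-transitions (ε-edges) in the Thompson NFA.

7

Per subexpression:
Each of the 4 symbol leaves contributes 0 ε-transitions.
  x|y|z — 6 ε-transitions
  (x|y|z)y — 7 ε-transitions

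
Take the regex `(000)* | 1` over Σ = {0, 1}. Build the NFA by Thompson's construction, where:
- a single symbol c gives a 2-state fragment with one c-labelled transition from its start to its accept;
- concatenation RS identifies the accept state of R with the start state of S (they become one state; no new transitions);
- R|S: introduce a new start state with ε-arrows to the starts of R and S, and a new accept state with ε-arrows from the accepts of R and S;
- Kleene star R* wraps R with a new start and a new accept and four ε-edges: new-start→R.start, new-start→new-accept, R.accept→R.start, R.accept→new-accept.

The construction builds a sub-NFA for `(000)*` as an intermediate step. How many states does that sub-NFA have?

6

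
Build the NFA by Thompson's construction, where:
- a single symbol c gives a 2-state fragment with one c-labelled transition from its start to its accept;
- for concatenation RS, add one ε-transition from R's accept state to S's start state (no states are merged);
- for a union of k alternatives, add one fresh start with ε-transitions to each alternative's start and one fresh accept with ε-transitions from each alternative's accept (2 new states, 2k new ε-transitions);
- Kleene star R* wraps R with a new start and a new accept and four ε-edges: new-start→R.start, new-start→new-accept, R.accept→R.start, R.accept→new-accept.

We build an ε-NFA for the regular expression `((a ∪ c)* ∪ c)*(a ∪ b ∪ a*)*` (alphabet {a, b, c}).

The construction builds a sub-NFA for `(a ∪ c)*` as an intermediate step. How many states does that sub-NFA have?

8

Fragment for `(a ∪ c)*`:
Each of the 2 symbol leaves contributes a 2-state fragment.
  a ∪ c — 6 states
  (a ∪ c)* — 8 states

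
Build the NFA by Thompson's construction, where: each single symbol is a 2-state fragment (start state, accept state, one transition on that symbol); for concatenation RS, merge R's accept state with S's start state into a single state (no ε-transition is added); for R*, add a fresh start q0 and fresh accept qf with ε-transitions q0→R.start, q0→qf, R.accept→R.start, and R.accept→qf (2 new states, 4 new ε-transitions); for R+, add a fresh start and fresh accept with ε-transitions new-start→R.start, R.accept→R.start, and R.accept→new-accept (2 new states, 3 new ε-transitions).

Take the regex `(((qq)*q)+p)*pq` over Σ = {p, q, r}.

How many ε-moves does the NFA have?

11

Recursing over subexpressions:
Each of the 6 symbol leaves contributes 0 ε-transitions.
  qq — 0 ε-transitions
  (qq)* — 4 ε-transitions
  (qq)*q — 4 ε-transitions
  ((qq)*q)+ — 7 ε-transitions
  ((qq)*q)+p — 7 ε-transitions
  (((qq)*q)+p)* — 11 ε-transitions
  (((qq)*q)+p)*pq — 11 ε-transitions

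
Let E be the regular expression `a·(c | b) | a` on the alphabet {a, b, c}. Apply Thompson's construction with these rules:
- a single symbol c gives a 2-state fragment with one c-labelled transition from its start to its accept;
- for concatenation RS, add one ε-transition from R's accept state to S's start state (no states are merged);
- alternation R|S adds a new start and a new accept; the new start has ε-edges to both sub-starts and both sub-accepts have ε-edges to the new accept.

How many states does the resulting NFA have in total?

12

By structural recursion:
Each of the 4 symbol leaves contributes a 2-state fragment.
  c | b → 6 states
  a·(c | b) → 8 states
  a·(c | b) | a → 12 states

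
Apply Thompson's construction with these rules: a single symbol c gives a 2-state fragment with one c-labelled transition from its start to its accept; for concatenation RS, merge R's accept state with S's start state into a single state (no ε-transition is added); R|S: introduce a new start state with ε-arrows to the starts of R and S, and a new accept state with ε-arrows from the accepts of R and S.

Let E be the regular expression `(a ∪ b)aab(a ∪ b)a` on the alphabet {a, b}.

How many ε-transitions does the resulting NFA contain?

8

Building bottom-up:
Each of the 8 symbol leaves contributes 0 ε-transitions.
  a ∪ b — 4 ε-transitions
  a ∪ b — 4 ε-transitions
  (a ∪ b)aab(a ∪ b)a — 8 ε-transitions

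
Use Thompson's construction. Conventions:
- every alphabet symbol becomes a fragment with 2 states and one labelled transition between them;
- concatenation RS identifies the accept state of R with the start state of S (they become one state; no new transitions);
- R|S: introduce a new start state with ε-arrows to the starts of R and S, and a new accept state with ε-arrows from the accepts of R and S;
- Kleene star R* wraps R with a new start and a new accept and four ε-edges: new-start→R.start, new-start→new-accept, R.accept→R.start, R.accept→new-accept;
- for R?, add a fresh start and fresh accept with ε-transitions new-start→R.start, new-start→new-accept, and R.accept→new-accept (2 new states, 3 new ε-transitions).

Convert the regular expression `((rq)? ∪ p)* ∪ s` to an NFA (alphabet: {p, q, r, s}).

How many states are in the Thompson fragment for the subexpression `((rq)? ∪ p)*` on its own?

Fragment for `((rq)? ∪ p)*`:
Each of the 3 symbol leaves contributes a 2-state fragment.
  rq → 3 states
  (rq)? → 5 states
  (rq)? ∪ p → 9 states
  ((rq)? ∪ p)* → 11 states

11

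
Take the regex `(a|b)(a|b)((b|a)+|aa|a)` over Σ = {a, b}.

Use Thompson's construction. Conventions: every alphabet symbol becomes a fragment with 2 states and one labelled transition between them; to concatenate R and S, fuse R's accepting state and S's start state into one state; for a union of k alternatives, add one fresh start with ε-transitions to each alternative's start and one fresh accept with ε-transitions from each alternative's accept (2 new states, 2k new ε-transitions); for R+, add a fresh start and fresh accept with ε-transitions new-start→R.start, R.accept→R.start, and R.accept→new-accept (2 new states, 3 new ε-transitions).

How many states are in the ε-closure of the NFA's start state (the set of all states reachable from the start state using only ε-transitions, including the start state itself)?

Compute the ε-closure size of each fragment's start state recursively; a symbol fragment's start has no outgoing ε-edge, so its closure is just itself (size 1).
  a|b — |ε-closure| = 1 + 1 + 1 = 3 (the new accept is not ε-reachable since no branch accepts ε)
  a|b — |ε-closure| = 1 + 1 + 1 = 3 (the new accept is not ε-reachable since no branch accepts ε)
  b|a — |ε-closure| = 1 + 1 + 1 = 3 (the new accept is not ε-reachable since no branch accepts ε)
  (b|a)+ — new start ε-reaches only the body's start; the new accept needs a symbol first: |ε-closure| = 1 + 3 = 4
  aa — same as the first factor's closure: |ε-closure| = 1
  (b|a)+|aa|a — |ε-closure| = 1 + 4 + 1 + 1 = 7 (the new accept is not ε-reachable since no branch accepts ε)
  (a|b)(a|b)((b|a)+|aa|a) — same as the first factor's closure: |ε-closure| = 3

3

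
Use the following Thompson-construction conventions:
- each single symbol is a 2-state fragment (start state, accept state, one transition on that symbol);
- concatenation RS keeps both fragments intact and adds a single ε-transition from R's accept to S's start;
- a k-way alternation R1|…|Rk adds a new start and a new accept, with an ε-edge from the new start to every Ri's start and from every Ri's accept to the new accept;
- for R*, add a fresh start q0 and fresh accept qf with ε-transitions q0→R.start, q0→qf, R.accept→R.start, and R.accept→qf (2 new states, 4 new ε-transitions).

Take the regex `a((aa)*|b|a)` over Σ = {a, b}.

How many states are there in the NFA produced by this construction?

Recursing over subexpressions:
Each of the 5 symbol leaves contributes a 2-state fragment.
  aa → 4 states
  (aa)* → 6 states
  (aa)*|b|a → 12 states
  a((aa)*|b|a) → 14 states

14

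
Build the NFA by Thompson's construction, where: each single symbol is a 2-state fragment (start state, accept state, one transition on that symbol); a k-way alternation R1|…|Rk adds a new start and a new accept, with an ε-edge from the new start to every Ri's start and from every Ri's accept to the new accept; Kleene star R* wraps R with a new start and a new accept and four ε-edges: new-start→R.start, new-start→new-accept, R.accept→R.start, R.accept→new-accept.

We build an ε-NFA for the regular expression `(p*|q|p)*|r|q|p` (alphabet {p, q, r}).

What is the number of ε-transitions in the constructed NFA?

Bottom-up over the parse tree:
Each of the 6 symbol leaves contributes 0 ε-transitions.
  p* = 4 ε-transitions
  p*|q|p = 10 ε-transitions
  (p*|q|p)* = 14 ε-transitions
  (p*|q|p)*|r|q|p = 22 ε-transitions

22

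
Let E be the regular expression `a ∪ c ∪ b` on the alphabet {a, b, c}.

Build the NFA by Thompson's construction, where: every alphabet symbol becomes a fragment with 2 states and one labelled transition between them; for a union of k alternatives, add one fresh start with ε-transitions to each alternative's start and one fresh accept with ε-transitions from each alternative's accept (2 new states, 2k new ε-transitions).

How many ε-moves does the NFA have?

6

Building bottom-up:
Each of the 3 symbol leaves contributes 0 ε-transitions.
  a ∪ c ∪ b : 6 ε-transitions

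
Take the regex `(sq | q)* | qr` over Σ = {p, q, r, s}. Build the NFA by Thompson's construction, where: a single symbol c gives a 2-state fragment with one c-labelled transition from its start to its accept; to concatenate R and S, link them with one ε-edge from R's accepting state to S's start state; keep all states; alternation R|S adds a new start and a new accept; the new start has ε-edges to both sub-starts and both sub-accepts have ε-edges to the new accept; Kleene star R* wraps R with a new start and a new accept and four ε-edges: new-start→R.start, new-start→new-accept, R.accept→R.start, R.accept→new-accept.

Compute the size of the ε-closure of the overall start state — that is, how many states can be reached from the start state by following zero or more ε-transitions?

8

Let C(F) = |ε-closure(F.start)| within fragment F, and note whether F accepts ε. Symbol fragments have C = 1 and do not accept ε. Then:
  sq → same as the first factor's closure: |closure| = 1
  sq | q → |closure| = 1 + 1 + 1 = 3 (the new accept is not ε-reachable since no branch accepts ε)
  (sq | q)* → new start has ε-edges to the inner start and to the new accept, so |closure| = 2 + 3 = 5
  qr → |closure| equals the left operand's closure size = 1 (its accept is not ε-reachable, so the closure stops there)
  (sq | q)* | qr → |closure| = 1 (new start) + (5 + 1) + 1 (new accept, since some branch ε-reaches its own accept) = 8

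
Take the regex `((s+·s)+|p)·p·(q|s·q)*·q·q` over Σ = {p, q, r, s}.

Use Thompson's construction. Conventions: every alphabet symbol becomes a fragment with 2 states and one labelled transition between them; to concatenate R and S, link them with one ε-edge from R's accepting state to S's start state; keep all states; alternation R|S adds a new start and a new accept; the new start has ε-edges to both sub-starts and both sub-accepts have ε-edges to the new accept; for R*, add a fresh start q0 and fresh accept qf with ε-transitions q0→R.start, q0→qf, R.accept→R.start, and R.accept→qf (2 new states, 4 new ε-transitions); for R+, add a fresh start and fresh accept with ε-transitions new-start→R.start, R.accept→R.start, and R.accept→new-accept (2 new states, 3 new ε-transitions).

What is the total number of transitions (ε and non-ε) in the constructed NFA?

Per subexpression:
Each of the 9 symbol leaves contributes 1 transition (1 symbol, 0 ε).
  s+ : 4 transitions (1 symbol, 3 ε)
  s+·s : 6 transitions (2 symbol, 4 ε)
  (s+·s)+ : 9 transitions (2 symbol, 7 ε)
  (s+·s)+|p : 14 transitions (3 symbol, 11 ε)
  s·q : 3 transitions (2 symbol, 1 ε)
  q|s·q : 8 transitions (3 symbol, 5 ε)
  (q|s·q)* : 12 transitions (3 symbol, 9 ε)
  ((s+·s)+|p)·p·(q|s·q)*·q·q : 33 transitions (9 symbol, 24 ε)

33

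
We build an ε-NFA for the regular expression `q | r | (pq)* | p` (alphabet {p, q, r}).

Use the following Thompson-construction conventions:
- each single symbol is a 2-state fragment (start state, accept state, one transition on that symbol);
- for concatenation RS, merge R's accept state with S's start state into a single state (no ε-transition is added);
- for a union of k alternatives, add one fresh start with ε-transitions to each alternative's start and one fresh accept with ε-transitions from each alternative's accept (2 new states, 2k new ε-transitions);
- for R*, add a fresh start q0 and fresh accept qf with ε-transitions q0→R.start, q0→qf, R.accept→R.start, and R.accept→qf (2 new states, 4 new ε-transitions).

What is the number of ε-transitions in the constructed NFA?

By structural recursion:
Each of the 5 symbol leaves contributes 0 ε-transitions.
  pq = 0 ε-transitions
  (pq)* = 4 ε-transitions
  q | r | (pq)* | p = 12 ε-transitions

12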